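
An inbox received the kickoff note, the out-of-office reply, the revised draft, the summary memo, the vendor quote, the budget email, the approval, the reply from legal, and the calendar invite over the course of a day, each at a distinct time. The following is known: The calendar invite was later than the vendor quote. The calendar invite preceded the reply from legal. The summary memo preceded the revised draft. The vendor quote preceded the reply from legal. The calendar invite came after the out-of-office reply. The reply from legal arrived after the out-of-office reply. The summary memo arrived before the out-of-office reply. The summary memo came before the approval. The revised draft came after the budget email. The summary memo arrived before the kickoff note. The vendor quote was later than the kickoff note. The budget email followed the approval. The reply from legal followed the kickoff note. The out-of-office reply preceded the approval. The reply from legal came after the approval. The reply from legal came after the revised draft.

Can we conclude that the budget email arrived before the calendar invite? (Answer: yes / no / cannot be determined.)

No chain of stated constraints runs from the budget email to the calendar invite, and none runs from the calendar invite to the budget email either.
So the relative order of the budget email and the calendar invite is not fixed by the given facts.

cannot be determined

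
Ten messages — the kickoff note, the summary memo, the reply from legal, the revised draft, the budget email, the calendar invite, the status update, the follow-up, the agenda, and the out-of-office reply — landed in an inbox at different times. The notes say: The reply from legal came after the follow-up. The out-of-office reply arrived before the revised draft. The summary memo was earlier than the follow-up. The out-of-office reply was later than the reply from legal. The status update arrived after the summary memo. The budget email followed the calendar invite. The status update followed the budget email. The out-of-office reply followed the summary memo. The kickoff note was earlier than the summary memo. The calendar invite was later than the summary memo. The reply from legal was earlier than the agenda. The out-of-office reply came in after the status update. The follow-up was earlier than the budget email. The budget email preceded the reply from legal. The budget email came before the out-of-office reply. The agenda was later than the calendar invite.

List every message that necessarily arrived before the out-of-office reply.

Directly stated before the out-of-office reply: the budget email, the reply from legal, the status update, and the summary memo.
The calendar invite reaches the out-of-office reply via the calendar invite → the budget email → the out-of-office reply.
The follow-up reaches the out-of-office reply via the follow-up → the budget email → the out-of-office reply.
The kickoff note reaches the out-of-office reply via the kickoff note → the summary memo → the out-of-office reply.

the budget email, the calendar invite, the follow-up, the kickoff note, the reply from legal, the status update, the summary memo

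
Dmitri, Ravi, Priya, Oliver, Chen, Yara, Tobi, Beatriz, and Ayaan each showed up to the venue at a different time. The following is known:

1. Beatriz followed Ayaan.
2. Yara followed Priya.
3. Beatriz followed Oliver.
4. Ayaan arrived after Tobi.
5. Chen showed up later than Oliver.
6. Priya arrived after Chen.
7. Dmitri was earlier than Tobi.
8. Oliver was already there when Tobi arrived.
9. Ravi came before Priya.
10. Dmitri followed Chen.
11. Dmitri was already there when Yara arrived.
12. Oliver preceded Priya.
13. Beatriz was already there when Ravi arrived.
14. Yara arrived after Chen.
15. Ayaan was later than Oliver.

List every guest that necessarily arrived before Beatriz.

Directly stated before Beatriz: Ayaan and Oliver.
Chen reaches Beatriz via Chen → Dmitri → Tobi → Ayaan → Beatriz.
Dmitri reaches Beatriz via Dmitri → Tobi → Ayaan → Beatriz.
Tobi reaches Beatriz via Tobi → Ayaan → Beatriz.

Ayaan, Chen, Dmitri, Oliver, Tobi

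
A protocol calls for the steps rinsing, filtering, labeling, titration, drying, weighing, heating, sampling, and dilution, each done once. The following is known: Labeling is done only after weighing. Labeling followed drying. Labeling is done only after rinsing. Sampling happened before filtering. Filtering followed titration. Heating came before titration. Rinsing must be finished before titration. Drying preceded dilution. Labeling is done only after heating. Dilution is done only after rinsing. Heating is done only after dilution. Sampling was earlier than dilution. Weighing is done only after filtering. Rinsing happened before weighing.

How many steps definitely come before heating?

4

Directly stated before heating: dilution.
Drying reaches heating via drying → dilution → heating.
Rinsing reaches heating via rinsing → dilution → heating.
Sampling reaches heating via sampling → dilution → heating.
No chain forces labeling (or any of the others) ahead of heating.
That's dilution, drying, rinsing, and sampling — 4 in all.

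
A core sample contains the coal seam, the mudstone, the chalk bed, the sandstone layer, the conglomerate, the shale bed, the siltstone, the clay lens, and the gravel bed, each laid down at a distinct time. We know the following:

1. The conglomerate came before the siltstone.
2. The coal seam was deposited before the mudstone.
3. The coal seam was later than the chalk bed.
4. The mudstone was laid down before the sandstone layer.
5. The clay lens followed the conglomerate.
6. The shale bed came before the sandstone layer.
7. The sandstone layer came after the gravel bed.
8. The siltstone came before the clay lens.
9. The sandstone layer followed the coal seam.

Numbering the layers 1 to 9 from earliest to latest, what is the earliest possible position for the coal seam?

The chalk bed must come before the coal seam — 1 forced predecessor.
Nothing else is forced ahead of the coal seam, so its earliest slot is position 1 + 1 = 2.

2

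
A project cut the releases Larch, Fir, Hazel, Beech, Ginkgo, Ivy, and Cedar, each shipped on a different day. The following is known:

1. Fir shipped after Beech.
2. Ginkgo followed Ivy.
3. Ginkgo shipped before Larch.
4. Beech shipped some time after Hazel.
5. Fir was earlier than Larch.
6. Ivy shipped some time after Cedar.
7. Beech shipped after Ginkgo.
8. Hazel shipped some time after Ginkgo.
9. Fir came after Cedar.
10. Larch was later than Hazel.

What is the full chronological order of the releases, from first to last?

The constraints fix every adjacent pair, so only one ordering works:
Cedar → Ivy → Ginkgo → Hazel → Beech → Fir → Larch.

Cedar, Ivy, Ginkgo, Hazel, Beech, Fir, Larch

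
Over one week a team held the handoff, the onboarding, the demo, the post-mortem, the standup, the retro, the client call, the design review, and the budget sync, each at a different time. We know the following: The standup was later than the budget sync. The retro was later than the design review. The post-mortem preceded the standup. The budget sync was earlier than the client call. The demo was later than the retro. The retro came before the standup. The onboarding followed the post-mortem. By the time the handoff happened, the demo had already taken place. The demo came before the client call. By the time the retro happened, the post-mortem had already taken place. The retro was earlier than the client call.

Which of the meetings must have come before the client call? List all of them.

the budget sync, the demo, the design review, the post-mortem, the retro

Directly stated before the client call: the budget sync, the demo, and the retro.
The design review reaches the client call via the design review → the retro → the client call.
The post-mortem reaches the client call via the post-mortem → the retro → the client call.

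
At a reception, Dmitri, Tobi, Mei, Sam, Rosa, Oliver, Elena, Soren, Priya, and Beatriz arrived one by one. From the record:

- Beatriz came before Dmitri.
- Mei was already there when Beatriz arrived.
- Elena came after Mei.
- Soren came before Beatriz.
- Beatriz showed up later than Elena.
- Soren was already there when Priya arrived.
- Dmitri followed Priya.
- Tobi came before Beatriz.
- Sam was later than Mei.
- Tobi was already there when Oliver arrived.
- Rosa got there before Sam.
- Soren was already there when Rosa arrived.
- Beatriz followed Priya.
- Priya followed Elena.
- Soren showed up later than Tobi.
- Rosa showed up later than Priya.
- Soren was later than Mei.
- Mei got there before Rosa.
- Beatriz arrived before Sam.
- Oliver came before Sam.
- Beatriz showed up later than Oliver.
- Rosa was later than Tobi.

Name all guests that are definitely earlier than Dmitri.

Beatriz, Elena, Mei, Oliver, Priya, Soren, Tobi

Directly stated before Dmitri: Beatriz and Priya.
Elena reaches Dmitri via Elena → Priya → Dmitri.
Mei reaches Dmitri via Mei → Beatriz → Dmitri.
Oliver reaches Dmitri via Oliver → Beatriz → Dmitri.
Likewise Soren and Tobi each reach Dmitri by chaining the stated constraints.
No chain forces Rosa (or any of the others) ahead of Dmitri.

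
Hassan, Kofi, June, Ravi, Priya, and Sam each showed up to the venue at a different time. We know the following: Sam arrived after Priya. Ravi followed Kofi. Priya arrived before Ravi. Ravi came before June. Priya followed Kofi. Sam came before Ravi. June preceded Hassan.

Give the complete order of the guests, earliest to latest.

Kofi, Priya, Sam, Ravi, June, Hassan

The constraints fix every adjacent pair, so only one ordering works:
Kofi → Priya → Sam → Ravi → June → Hassan.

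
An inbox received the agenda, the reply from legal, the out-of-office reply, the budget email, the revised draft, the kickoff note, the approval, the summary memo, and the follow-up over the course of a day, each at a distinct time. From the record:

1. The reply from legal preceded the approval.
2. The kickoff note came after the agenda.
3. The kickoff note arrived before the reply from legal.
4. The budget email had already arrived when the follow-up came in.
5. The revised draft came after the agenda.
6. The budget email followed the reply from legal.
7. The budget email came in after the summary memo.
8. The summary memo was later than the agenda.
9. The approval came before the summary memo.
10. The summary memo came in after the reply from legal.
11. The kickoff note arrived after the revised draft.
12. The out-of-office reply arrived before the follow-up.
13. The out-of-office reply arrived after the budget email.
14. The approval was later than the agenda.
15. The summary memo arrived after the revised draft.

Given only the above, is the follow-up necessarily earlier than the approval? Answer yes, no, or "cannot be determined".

no

Tracing the constraints gives the approval → the summary memo → the budget email → the follow-up, so the approval must come before the follow-up.
That means the follow-up cannot be before the approval.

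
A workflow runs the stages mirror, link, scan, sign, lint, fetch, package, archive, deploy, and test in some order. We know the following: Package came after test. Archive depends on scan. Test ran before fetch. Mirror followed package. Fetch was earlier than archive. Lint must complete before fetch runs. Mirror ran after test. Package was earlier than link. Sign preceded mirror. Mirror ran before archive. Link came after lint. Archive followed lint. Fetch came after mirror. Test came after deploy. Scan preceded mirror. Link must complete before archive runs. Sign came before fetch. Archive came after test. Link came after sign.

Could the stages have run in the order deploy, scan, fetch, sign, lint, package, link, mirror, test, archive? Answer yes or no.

The constraints require lint before fetch, but in the proposed sequence fetch appears ahead of lint. That one violation is enough.

no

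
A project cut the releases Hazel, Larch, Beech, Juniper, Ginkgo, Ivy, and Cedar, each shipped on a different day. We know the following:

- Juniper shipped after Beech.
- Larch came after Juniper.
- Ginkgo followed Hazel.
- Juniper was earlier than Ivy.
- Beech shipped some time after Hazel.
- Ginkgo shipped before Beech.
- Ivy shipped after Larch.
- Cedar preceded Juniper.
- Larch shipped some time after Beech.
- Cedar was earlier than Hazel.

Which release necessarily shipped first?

Cedar

Cedar has a chain of constraints placing it before every other release, so Cedar must be first.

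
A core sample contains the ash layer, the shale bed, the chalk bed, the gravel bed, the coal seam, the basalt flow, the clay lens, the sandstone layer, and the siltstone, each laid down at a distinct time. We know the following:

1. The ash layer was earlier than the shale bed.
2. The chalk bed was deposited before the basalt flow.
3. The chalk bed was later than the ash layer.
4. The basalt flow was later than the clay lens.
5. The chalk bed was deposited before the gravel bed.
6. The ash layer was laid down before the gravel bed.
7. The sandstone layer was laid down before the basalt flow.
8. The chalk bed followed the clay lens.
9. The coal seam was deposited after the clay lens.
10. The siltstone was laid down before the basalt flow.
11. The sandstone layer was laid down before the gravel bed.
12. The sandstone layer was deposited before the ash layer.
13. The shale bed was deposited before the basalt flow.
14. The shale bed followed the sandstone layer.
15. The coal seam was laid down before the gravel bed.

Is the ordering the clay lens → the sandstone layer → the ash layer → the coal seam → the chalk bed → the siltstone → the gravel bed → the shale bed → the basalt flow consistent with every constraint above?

Check each stated constraint against the proposed order — e.g. the sandstone layer is ahead of the basalt flow; the clay lens is ahead of the basalt flow. Every pair is in the required order; nothing is violated.

yes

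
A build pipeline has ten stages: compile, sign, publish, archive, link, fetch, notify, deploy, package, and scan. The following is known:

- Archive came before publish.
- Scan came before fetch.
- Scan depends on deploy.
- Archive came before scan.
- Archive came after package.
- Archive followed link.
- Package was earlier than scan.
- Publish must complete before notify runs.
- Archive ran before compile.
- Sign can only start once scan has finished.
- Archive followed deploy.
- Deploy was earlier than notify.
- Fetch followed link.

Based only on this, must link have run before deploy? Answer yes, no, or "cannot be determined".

cannot be determined

No chain of stated constraints runs from link to deploy, and none runs from deploy to link either.
So the relative order of link and deploy is not fixed by the given facts.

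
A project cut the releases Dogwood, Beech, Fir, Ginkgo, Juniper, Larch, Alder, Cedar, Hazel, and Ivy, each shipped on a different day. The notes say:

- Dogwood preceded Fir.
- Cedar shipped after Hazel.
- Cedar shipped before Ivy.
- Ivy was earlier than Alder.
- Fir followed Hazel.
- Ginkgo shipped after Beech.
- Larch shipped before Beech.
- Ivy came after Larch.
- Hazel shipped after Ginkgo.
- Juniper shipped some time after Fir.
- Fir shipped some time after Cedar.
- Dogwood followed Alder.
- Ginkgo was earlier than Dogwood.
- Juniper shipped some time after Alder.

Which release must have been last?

Juniper

Every other release has a chain of constraints placing it before Juniper, so Juniper is last.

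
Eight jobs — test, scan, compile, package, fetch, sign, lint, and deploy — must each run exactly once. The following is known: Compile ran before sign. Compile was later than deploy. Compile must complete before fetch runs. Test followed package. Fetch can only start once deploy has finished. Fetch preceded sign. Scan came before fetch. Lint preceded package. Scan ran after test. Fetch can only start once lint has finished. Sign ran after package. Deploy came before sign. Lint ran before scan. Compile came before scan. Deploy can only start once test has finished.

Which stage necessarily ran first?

Lint has a chain of constraints placing it before every other stage, so lint must be first.

lint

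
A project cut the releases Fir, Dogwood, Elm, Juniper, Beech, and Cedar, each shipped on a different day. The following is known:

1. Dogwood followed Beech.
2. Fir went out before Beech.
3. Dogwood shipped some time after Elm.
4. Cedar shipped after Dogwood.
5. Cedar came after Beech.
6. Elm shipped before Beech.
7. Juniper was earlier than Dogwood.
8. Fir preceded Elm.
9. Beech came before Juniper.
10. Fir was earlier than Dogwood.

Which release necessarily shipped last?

Every other release has a chain of constraints placing it before Cedar, so Cedar is last.

Cedar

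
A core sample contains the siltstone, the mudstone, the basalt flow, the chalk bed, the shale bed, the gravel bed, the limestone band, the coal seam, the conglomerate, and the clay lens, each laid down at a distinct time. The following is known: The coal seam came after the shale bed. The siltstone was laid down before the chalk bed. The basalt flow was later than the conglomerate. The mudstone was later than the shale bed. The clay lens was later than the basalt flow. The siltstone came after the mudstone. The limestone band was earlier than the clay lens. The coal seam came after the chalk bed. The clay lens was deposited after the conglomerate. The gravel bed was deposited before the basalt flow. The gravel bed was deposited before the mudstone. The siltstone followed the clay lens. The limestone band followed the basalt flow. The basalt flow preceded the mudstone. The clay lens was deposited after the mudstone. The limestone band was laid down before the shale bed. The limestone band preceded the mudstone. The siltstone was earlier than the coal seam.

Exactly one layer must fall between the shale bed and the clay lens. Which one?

Tracing the constraints gives the shale bed → the mudstone → the clay lens, so the mudstone sits after the shale bed and before the clay lens.
No other layer is forced both after the shale bed and before the clay lens.

the mudstone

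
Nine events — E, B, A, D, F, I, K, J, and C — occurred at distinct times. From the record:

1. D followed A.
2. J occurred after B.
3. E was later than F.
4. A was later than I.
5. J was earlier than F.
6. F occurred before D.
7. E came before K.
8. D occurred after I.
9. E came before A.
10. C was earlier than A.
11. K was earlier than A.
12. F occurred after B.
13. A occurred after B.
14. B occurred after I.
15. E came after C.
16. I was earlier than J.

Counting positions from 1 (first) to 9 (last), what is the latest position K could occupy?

K must come before A and D — 2 events forced after it.
Everything else can be placed before K in some valid order, so K can sit as late as position 9 − 2 = 7.

7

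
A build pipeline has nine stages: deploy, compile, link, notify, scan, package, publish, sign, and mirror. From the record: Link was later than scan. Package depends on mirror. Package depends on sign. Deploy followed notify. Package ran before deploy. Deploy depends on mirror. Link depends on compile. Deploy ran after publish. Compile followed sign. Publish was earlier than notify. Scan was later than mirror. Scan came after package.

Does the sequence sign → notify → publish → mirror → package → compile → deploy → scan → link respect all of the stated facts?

no

The constraints require publish before notify, but in the proposed sequence notify appears ahead of publish. That one violation is enough.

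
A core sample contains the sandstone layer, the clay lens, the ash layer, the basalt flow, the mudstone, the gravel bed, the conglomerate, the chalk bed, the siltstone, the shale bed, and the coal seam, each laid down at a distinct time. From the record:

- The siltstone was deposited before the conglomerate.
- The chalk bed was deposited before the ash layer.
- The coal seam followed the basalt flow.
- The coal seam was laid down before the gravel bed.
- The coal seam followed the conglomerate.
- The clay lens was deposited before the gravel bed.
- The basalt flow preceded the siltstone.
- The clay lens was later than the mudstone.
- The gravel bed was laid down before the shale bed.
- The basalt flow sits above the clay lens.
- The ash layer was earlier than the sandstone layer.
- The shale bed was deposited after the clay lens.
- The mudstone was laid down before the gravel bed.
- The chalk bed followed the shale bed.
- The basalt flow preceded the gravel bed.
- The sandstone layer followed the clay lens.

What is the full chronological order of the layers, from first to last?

the mudstone, the clay lens, the basalt flow, the siltstone, the conglomerate, the coal seam, the gravel bed, the shale bed, the chalk bed, the ash layer, the sandstone layer

The constraints fix every adjacent pair, so only one ordering works:
the mudstone → the clay lens → the basalt flow → the siltstone → the conglomerate → the coal seam → the gravel bed → the shale bed → the chalk bed → the ash layer → the sandstone layer.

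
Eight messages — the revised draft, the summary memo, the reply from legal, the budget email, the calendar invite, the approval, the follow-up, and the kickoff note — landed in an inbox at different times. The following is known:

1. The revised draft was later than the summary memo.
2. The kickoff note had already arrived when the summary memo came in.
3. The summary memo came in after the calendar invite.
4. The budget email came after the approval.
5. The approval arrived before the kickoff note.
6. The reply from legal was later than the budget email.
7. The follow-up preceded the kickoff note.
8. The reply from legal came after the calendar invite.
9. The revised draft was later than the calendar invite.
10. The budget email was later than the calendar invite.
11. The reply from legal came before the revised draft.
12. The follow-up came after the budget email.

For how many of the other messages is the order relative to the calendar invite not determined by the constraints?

1

Forced after the calendar invite: the budget email, the follow-up, the kickoff note, the reply from legal, the revised draft, and the summary memo.
That leaves the approval with no forced order relative to the calendar invite — 1.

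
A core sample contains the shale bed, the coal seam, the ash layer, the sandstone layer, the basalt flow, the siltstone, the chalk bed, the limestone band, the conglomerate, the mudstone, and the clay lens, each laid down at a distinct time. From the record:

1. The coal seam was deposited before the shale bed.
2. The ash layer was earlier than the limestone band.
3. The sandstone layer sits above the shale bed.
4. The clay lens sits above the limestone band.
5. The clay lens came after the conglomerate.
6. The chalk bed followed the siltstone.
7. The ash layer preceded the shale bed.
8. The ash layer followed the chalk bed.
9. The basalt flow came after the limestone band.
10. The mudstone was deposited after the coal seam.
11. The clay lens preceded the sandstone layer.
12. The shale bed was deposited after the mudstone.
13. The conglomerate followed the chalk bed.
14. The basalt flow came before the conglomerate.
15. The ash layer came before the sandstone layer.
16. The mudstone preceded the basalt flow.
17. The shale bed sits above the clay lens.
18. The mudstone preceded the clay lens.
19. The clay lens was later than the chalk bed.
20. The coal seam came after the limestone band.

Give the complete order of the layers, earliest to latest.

the siltstone, the chalk bed, the ash layer, the limestone band, the coal seam, the mudstone, the basalt flow, the conglomerate, the clay lens, the shale bed, the sandstone layer

The constraints fix every adjacent pair, so only one ordering works:
the siltstone → the chalk bed → the ash layer → the limestone band → the coal seam → the mudstone → the basalt flow → the conglomerate → the clay lens → the shale bed → the sandstone layer.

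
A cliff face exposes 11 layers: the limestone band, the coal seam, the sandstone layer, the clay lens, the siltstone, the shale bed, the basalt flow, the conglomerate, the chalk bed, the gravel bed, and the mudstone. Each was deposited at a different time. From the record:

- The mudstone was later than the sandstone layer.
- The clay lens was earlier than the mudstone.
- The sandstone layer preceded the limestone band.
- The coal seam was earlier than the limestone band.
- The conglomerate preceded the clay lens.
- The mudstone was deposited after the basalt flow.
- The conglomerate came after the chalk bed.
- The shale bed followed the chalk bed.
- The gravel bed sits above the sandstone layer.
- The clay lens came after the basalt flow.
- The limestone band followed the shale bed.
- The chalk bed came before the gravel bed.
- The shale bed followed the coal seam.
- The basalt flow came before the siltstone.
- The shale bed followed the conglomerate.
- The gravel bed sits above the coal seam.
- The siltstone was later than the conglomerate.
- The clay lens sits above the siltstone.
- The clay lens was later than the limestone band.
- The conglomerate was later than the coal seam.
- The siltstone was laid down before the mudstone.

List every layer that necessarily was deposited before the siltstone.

the basalt flow, the chalk bed, the coal seam, the conglomerate

Directly stated before the siltstone: the basalt flow and the conglomerate.
The chalk bed reaches the siltstone via the chalk bed → the conglomerate → the siltstone.
The coal seam reaches the siltstone via the coal seam → the conglomerate → the siltstone.
No chain forces the sandstone layer (or any of the others) ahead of the siltstone.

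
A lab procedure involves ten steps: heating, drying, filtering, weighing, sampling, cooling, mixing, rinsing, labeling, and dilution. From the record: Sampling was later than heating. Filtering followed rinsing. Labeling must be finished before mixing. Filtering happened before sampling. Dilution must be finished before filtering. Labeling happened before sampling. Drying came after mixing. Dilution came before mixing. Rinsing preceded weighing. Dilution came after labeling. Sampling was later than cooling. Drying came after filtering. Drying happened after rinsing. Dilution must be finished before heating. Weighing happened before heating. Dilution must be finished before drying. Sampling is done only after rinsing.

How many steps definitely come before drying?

5

Directly stated before drying: dilution, filtering, mixing, and rinsing.
Labeling reaches drying via labeling → mixing → drying.
No chain forces sampling (or any of the others) ahead of drying.
That's dilution, filtering, labeling, mixing, and rinsing — 5 in all.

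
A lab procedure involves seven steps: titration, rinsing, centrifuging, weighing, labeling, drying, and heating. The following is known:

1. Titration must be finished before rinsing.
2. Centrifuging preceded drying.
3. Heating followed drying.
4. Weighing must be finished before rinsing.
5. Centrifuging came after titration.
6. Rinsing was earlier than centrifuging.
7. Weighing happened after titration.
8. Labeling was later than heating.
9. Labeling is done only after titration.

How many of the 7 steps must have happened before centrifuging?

3

Directly stated before centrifuging: rinsing and titration.
Weighing reaches centrifuging via weighing → rinsing → centrifuging.
That's rinsing, titration, and weighing — 3 in all.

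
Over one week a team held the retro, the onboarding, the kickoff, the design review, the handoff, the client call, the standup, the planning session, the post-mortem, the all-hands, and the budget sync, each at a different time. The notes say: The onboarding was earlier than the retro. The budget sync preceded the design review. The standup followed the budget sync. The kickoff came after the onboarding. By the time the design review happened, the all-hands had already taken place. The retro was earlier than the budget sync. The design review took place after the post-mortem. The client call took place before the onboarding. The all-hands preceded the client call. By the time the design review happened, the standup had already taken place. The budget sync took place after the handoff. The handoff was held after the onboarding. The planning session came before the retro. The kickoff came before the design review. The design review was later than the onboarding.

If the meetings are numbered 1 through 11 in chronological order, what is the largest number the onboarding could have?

5

The onboarding must come before the budget sync, the design review, the handoff, the kickoff, the retro, and the standup — 6 meetings forced after it.
Everything else can be placed before the onboarding in some valid order, so the onboarding can sit as late as position 11 − 6 = 5.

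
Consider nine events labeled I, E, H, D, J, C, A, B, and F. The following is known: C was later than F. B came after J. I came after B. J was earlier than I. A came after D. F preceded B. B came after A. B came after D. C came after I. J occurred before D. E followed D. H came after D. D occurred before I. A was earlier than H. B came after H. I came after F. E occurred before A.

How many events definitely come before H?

Directly stated before H: A and D.
E reaches H via E → A → H.
J reaches H via J → D → H.
That's A, D, E, and J — 4 in all.

4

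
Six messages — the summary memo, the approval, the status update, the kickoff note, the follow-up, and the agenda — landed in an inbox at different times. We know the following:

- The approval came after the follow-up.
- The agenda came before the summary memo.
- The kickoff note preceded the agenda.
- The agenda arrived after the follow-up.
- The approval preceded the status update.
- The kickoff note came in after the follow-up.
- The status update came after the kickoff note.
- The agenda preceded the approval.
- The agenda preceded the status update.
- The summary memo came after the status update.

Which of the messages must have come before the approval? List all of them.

Directly stated before the approval: the agenda and the follow-up.
The kickoff note reaches the approval via the kickoff note → the agenda → the approval.

the agenda, the follow-up, the kickoff note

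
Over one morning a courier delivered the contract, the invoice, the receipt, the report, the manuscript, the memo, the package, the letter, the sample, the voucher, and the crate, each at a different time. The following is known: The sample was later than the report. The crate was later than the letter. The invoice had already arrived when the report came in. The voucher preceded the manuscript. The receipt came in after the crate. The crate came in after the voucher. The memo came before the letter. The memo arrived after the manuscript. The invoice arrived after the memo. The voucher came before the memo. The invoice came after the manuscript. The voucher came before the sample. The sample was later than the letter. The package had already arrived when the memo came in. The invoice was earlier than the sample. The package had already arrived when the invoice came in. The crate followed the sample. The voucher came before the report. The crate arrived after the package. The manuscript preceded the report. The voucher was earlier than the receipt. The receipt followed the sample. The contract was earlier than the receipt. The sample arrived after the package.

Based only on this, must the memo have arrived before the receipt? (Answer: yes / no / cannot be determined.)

yes

Chain the constraints: the memo → the invoice → the sample → the receipt. Each link is directly stated, so the memo comes before the receipt.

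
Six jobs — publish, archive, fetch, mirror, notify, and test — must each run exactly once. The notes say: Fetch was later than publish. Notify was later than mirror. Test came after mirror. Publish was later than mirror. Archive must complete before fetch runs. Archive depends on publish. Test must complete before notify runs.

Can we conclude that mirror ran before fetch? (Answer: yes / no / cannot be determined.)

yes

Chain the constraints: mirror → publish → fetch. Each link is directly stated, so mirror comes before fetch.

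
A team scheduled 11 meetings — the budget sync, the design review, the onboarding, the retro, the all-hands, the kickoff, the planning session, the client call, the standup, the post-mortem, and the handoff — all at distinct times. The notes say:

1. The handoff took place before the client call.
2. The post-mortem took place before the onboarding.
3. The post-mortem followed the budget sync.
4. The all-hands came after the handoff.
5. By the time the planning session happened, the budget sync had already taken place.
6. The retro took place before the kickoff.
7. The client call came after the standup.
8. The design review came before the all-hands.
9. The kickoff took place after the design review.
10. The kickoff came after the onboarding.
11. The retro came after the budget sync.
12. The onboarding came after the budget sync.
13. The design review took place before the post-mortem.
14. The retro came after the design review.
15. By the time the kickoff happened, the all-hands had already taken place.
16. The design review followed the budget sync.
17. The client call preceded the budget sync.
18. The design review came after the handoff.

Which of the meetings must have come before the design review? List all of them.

Directly stated before the design review: the budget sync and the handoff.
The client call reaches the design review via the client call → the budget sync → the design review.
The standup reaches the design review via the standup → the client call → the budget sync → the design review.
No chain forces the kickoff (or any of the others) ahead of the design review.

the budget sync, the client call, the handoff, the standup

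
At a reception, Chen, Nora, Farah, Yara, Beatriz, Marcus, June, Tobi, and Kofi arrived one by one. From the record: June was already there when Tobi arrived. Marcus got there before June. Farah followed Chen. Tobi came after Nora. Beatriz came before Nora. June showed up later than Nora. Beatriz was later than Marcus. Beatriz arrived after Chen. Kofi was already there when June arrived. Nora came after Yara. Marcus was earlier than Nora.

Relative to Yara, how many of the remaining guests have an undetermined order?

Forced after Yara: June, Nora, and Tobi.
That leaves Beatriz, Chen, Farah, Kofi, and Marcus with no forced order relative to Yara — 5.

5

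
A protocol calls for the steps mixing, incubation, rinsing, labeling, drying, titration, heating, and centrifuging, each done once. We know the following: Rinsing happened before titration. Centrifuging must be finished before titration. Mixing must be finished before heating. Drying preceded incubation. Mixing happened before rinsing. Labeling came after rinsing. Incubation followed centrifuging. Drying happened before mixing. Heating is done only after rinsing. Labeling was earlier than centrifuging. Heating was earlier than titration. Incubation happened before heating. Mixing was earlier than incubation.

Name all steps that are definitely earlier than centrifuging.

drying, labeling, mixing, rinsing

Directly stated before centrifuging: labeling.
Drying reaches centrifuging via drying → mixing → rinsing → labeling → centrifuging.
Mixing reaches centrifuging via mixing → rinsing → labeling → centrifuging.
Rinsing reaches centrifuging via rinsing → labeling → centrifuging.
No chain forces incubation (or any of the others) ahead of centrifuging.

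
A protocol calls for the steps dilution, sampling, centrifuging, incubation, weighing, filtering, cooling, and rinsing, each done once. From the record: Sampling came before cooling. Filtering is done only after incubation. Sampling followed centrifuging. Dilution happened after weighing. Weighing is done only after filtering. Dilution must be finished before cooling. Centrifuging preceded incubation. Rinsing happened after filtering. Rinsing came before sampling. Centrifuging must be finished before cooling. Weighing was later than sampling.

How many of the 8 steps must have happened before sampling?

Directly stated before sampling: centrifuging and rinsing.
Filtering reaches sampling via filtering → rinsing → sampling.
Incubation reaches sampling via incubation → filtering → rinsing → sampling.
No chain forces weighing (or any of the others) ahead of sampling.
That's centrifuging, filtering, incubation, and rinsing — 4 in all.

4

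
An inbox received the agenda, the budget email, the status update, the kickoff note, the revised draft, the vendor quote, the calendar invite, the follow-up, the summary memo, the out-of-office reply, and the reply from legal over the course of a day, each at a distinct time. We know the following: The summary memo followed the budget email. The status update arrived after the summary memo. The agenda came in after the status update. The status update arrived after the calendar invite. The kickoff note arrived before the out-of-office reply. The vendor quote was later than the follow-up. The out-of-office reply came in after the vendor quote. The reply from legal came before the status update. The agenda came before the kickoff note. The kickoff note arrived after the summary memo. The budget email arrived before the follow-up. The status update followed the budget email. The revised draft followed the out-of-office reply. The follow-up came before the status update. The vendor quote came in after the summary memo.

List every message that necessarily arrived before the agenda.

Directly stated before the agenda: the status update.
The budget email reaches the agenda via the budget email → the status update → the agenda.
The calendar invite reaches the agenda via the calendar invite → the status update → the agenda.
The follow-up reaches the agenda via the follow-up → the status update → the agenda.
Likewise the reply from legal and the summary memo each reach the agenda by chaining the stated constraints.
No chain forces the revised draft (or any of the others) ahead of the agenda.

the budget email, the calendar invite, the follow-up, the reply from legal, the status update, the summary memo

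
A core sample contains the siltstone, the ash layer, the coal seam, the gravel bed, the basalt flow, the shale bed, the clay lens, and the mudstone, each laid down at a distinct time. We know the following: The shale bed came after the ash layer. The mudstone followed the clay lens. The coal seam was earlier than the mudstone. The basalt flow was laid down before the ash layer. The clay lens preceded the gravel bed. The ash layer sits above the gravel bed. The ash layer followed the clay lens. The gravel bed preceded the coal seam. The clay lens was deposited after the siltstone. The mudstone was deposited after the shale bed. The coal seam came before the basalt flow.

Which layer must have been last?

Every other layer has a chain of constraints placing it before the mudstone, so the mudstone is last.

the mudstone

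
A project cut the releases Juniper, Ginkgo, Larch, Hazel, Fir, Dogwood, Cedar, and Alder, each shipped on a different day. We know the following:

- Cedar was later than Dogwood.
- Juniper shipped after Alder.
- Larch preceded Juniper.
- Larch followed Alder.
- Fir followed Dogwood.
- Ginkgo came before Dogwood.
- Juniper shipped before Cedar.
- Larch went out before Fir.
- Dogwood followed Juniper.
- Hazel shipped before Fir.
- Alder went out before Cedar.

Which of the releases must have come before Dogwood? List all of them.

Alder, Ginkgo, Juniper, Larch

Directly stated before Dogwood: Ginkgo and Juniper.
Alder reaches Dogwood via Alder → Juniper → Dogwood.
Larch reaches Dogwood via Larch → Juniper → Dogwood.
No chain forces Fir (or any of the others) ahead of Dogwood.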